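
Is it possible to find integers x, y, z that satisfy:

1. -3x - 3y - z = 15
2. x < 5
Yes

Take x = -5, y = 0, z = 0. Substituting into each constraint:
  (1) -3(-5) - 3(0) + 0 = 15 ✓
  (2) -5 < 5 ✓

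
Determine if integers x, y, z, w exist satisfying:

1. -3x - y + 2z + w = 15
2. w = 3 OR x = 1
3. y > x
Yes

Take x = -2, y = 0, z = 3, w = 3. Substituting into each constraint:
  (1) -3(-2) + 0 + 2(3) + 3 = 15 ✓
  (2) w = 3, target 3 ✓ (first branch holds)
  (3) 0 > -2 ✓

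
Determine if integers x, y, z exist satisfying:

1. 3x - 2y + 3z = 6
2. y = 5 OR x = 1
Yes

Take x = 1, y = 3, z = 3. Substituting into each constraint:
  (1) 3(1) - 2(3) + 3(3) = 6 ✓
  (2) x = 1, target 1 ✓ (second branch holds)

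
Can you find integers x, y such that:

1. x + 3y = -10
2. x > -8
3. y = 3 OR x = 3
No

The full constraint system is jointly infeasible over the integers. Each constraint and what it forces:

  - x + 3y = -10: is a linear equation tying the variables together
  - x > -8: bounds one variable relative to a constant
  - y = 3 OR x = 3: forces a choice: either y = 3 or x = 3

Split on the disjunction (y = 3 OR x = 3):
  • If y = 3: the equation forces x = -19, which contradicts the bound x ≥ -7.
  • If x = 3: with x = 3, every remaining term of the linear equation is divisible by 3, so the left side is ≡ 0 (mod 3); but the right side -13 ≡ 2 (mod 3). No integers can satisfy it.
Both branches are infeasible, so the system has no integer solution.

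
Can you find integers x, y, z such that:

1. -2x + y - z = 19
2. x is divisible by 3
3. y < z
Yes

Take x = -12, y = -5, z = 0. Substituting into each constraint:
  (1) -2(-12) + (-5) + 0 = 19 ✓
  (2) -12 = 3 × -4, remainder 0 ✓
  (3) -5 < 0 ✓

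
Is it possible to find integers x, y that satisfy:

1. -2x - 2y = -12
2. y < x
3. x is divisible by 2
Yes

Take x = 4, y = 2. Substituting into each constraint:
  (1) -2(4) - 2(2) = -12 ✓
  (2) 2 < 4 ✓
  (3) 4 = 2 × 2, remainder 0 ✓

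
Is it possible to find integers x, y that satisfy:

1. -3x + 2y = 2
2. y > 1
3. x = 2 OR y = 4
Yes

Take x = 2, y = 4. Substituting into each constraint:
  (1) -3(2) + 2(4) = 2 ✓
  (2) 4 > 1 ✓
  (3) x = 2, target 2 ✓ (first branch holds)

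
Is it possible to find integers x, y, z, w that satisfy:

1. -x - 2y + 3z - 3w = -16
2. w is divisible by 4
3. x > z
Yes

Take x = 0, y = 5, z = -2, w = 0. Substituting into each constraint:
  (1) 0 - 2(5) + 3(-2) - 3(0) = -16 ✓
  (2) 0 = 4 × 0, remainder 0 ✓
  (3) 0 > -2 ✓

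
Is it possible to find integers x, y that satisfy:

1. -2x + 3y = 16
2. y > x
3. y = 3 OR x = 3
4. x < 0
No

A contradictory subset is {-2x + 3y = 16, y = 3 OR x = 3, x < 0}. No integer assignment can satisfy these jointly:

  - -2x + 3y = 16: is a linear equation tying the variables together
  - y = 3 OR x = 3: forces a choice: either y = 3 or x = 3
  - x < 0: bounds one variable relative to a constant

Split on the disjunction (y = 3 OR x = 3):
  • If y = 3: with y = 3, every remaining term of the linear equation is divisible by 2, so the left side is ≡ 0 (mod 2); but the right side 7 ≡ 1 (mod 2). No integers can satisfy it.
  • If x = 3: this contradicts the bound x ≤ -1.
Both branches are infeasible, so the system has no integer solution.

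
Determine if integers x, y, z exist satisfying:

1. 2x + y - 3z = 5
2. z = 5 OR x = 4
Yes

Take x = 4, y = 0, z = 1. Substituting into each constraint:
  (1) 2(4) + 0 - 3(1) = 5 ✓
  (2) x = 4, target 4 ✓ (second branch holds)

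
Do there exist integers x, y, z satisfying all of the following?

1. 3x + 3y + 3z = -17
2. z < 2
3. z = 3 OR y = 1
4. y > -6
No

Even the single constraint (3x + 3y + 3z = -17) is infeasible over the integers.

  - 3x + 3y + 3z = -17: every term on the left is divisible by 3, so the LHS ≡ 0 (mod 3), but the RHS -17 is not — no integer solution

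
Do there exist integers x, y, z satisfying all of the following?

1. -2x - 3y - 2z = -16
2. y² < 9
Yes

Take x = 0, y = 0, z = 8. Substituting into each constraint:
  (1) -2(0) - 3(0) - 2(8) = -16 ✓
  (2) y² = (0)² = 0, and 0 < 9 ✓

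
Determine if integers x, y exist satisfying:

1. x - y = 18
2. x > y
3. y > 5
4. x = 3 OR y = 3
No

A contradictory subset is {x - y = 18, y > 5, x = 3 OR y = 3}. No integer assignment can satisfy these jointly:

  - x - y = 18: is a linear equation tying the variables together
  - y > 5: bounds one variable relative to a constant
  - x = 3 OR y = 3: forces a choice: either x = 3 or y = 3

Split on the disjunction (x = 3 OR y = 3):
  • If x = 3: the equation forces y = -15, which contradicts the bound y ≥ 6.
  • If y = 3: this contradicts the bound y ≥ 6.
Both branches are infeasible, so the system has no integer solution.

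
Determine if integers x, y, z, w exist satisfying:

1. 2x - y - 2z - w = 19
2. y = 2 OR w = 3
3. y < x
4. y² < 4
Yes

Take x = 1, y = 0, z = -10, w = 3. Substituting into each constraint:
  (1) 2(1) + 0 - 2(-10) + (-3) = 19 ✓
  (2) w = 3, target 3 ✓ (second branch holds)
  (3) 0 < 1 ✓
  (4) y² = (0)² = 0, and 0 < 4 ✓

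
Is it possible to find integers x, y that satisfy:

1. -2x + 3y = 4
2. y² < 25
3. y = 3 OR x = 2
No

A contradictory subset is {-2x + 3y = 4, y = 3 OR x = 2}. No integer assignment can satisfy these jointly:

  - -2x + 3y = 4: is a linear equation tying the variables together
  - y = 3 OR x = 2: forces a choice: either y = 3 or x = 2

Split on the disjunction (y = 3 OR x = 2):
  • If y = 3: with y = 3, every remaining term of the linear equation is divisible by 2, so the left side is ≡ 0 (mod 2); but the right side -5 ≡ 1 (mod 2). No integers can satisfy it.
  • If x = 2: with x = 2, every remaining term of the linear equation is divisible by 3, so the left side is ≡ 0 (mod 3); but the right side 8 ≡ 2 (mod 3). No integers can satisfy it.
Both branches are infeasible, so the system has no integer solution.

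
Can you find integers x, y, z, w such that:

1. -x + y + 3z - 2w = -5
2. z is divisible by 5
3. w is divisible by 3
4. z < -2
Yes

Take x = 0, y = 10, z = -5, w = 0. Substituting into each constraint:
  (1) 0 + 10 + 3(-5) - 2(0) = -5 ✓
  (2) -5 = 5 × -1, remainder 0 ✓
  (3) 0 = 3 × 0, remainder 0 ✓
  (4) -5 < -2 ✓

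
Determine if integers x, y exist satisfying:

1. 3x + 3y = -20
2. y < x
No

Even the single constraint (3x + 3y = -20) is infeasible over the integers.

  - 3x + 3y = -20: every term on the left is divisible by 3, so the LHS ≡ 0 (mod 3), but the RHS -20 is not — no integer solution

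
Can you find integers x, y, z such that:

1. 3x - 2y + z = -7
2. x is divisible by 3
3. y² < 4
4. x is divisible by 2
Yes

Take x = 0, y = 0, z = -7. Substituting into each constraint:
  (1) 3(0) - 2(0) + (-7) = -7 ✓
  (2) 0 = 3 × 0, remainder 0 ✓
  (3) y² = (0)² = 0, and 0 < 4 ✓
  (4) 0 = 2 × 0, remainder 0 ✓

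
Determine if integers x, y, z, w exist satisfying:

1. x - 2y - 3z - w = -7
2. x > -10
Yes

Take x = 1, y = 4, z = 0, w = 0. Substituting into each constraint:
  (1) 1 - 2(4) - 3(0) + 0 = -7 ✓
  (2) 1 > -10 ✓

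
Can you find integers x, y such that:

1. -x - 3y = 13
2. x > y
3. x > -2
Yes

Take x = 2, y = -5. Substituting into each constraint:
  (1) (-2) - 3(-5) = 13 ✓
  (2) 2 > -5 ✓
  (3) 2 > -2 ✓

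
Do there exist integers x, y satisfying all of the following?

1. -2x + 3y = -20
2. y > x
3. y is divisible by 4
Yes

Take x = -26, y = -24. Substituting into each constraint:
  (1) -2(-26) + 3(-24) = -20 ✓
  (2) -24 > -26 ✓
  (3) -24 = 4 × -6, remainder 0 ✓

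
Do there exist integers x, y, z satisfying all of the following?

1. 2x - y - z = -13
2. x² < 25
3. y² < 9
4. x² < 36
Yes

Take x = 0, y = 0, z = 13. Substituting into each constraint:
  (1) 2(0) + 0 + (-13) = -13 ✓
  (2) x² = (0)² = 0, and 0 < 25 ✓
  (3) y² = (0)² = 0, and 0 < 9 ✓
  (4) x² = (0)² = 0, and 0 < 36 ✓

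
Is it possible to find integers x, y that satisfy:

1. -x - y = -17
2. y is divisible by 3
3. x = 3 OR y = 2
No

The full constraint system is jointly infeasible over the integers. Each constraint and what it forces:

  - -x - y = -17: is a linear equation tying the variables together
  - y is divisible by 3: restricts y to multiples of 3
  - x = 3 OR y = 2: forces a choice: either x = 3 or y = 2

Split on the disjunction (x = 3 OR y = 2):
  • If x = 3: with x = 3, writing y = 3y', every remaining term of the linear equation is divisible by 3, so the left side is ≡ 0 (mod 3); but the right side -14 ≡ 1 (mod 3). No integers can satisfy it.
  • If y = 2: this contradicts the divisibility constraint — 2 is not a multiple of 3.
Both branches are infeasible, so the system has no integer solution.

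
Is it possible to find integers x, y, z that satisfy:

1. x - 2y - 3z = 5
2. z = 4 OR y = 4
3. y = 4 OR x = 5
Yes

Take x = 1, y = 4, z = -4. Substituting into each constraint:
  (1) 1 - 2(4) - 3(-4) = 5 ✓
  (2) y = 4, target 4 ✓ (second branch holds)
  (3) y = 4, target 4 ✓ (first branch holds)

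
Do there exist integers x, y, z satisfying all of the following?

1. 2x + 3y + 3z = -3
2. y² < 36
Yes

Take x = 0, y = 0, z = -1. Substituting into each constraint:
  (1) 2(0) + 3(0) + 3(-1) = -3 ✓
  (2) y² = (0)² = 0, and 0 < 36 ✓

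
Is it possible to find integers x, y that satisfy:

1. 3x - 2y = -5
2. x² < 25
Yes

Take x = -1, y = 1. Substituting into each constraint:
  (1) 3(-1) - 2(1) = -5 ✓
  (2) x² = (-1)² = 1, and 1 < 25 ✓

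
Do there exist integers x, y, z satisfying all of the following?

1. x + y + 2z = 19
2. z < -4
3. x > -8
Yes

Take x = 29, y = 0, z = -5. Substituting into each constraint:
  (1) 29 + 0 + 2(-5) = 19 ✓
  (2) -5 < -4 ✓
  (3) 29 > -8 ✓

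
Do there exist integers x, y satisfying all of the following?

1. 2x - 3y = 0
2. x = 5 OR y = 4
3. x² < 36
No

The full constraint system is jointly infeasible over the integers. Each constraint and what it forces:

  - 2x - 3y = 0: is a linear equation tying the variables together
  - x = 5 OR y = 4: forces a choice: either x = 5 or y = 4
  - x² < 36: restricts x to |x| ≤ 5

Split on the disjunction (x = 5 OR y = 4):
  • If x = 5: with x = 5, every remaining term of the linear equation is divisible by 3, so the left side is ≡ 0 (mod 3); but the right side -10 ≡ 2 (mod 3). No integers can satisfy it.
  • If y = 4: the equation forces x = 6, but x² < 36 requires |x| ≤ 5.
Both branches are infeasible, so the system has no integer solution.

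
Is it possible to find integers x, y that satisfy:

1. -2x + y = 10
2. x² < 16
Yes

Take x = 0, y = 10. Substituting into each constraint:
  (1) -2(0) + 10 = 10 ✓
  (2) x² = (0)² = 0, and 0 < 16 ✓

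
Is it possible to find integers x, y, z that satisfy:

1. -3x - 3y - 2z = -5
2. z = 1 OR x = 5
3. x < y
Yes

Take x = 0, y = 1, z = 1. Substituting into each constraint:
  (1) -3(0) - 3(1) - 2(1) = -5 ✓
  (2) z = 1, target 1 ✓ (first branch holds)
  (3) 0 < 1 ✓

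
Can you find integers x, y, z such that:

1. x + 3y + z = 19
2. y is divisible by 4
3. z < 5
Yes

Take x = 15, y = 0, z = 4. Substituting into each constraint:
  (1) 15 + 3(0) + 4 = 19 ✓
  (2) 0 = 4 × 0, remainder 0 ✓
  (3) 4 < 5 ✓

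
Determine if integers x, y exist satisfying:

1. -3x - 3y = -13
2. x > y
No

Even the single constraint (-3x - 3y = -13) is infeasible over the integers.

  - -3x - 3y = -13: every term on the left is divisible by 3, so the LHS ≡ 0 (mod 3), but the RHS -13 is not — no integer solution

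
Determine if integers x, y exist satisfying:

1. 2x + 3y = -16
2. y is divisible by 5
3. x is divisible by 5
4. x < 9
No

A contradictory subset is {2x + 3y = -16, y is divisible by 5, x is divisible by 5}. No integer assignment can satisfy these jointly:

  - 2x + 3y = -16: is a linear equation tying the variables together
  - y is divisible by 5: restricts y to multiples of 5
  - x is divisible by 5: restricts x to multiples of 5

Modular obstruction: writing x = 5x' and writing y = 5y', every remaining term of the linear equation is divisible by 5, so the left side is ≡ 0 (mod 5); but the right side -16 ≡ 4 (mod 5). No integers can satisfy it.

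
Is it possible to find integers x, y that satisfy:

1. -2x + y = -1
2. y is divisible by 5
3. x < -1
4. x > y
Yes

Take x = -2, y = -5. Substituting into each constraint:
  (1) -2(-2) + (-5) = -1 ✓
  (2) -5 = 5 × -1, remainder 0 ✓
  (3) -2 < -1 ✓
  (4) -2 > -5 ✓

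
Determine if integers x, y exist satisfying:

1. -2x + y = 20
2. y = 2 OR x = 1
Yes

Take x = 1, y = 22. Substituting into each constraint:
  (1) -2(1) + 22 = 20 ✓
  (2) x = 1, target 1 ✓ (second branch holds)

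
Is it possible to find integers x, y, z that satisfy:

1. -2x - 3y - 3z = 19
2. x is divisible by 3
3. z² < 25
No

A contradictory subset is {-2x - 3y - 3z = 19, x is divisible by 3}. No integer assignment can satisfy these jointly:

  - -2x - 3y - 3z = 19: is a linear equation tying the variables together
  - x is divisible by 3: restricts x to multiples of 3

Modular obstruction: writing x = 3x', every remaining term of the linear equation is divisible by 3, so the left side is ≡ 0 (mod 3); but the right side 19 ≡ 1 (mod 3). No integers can satisfy it.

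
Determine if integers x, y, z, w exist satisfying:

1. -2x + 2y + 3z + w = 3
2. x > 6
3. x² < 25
No

A contradictory subset is {x > 6, x² < 25}. No integer assignment can satisfy these jointly:

  - x > 6: bounds one variable relative to a constant
  - x² < 25: restricts x to |x| ≤ 4

Direct contradiction: the bounds on x require x ≥ 7 and x ≤ 4 simultaneously, which is empty.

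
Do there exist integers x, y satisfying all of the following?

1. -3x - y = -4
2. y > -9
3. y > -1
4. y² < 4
Yes

Take x = 1, y = 1. Substituting into each constraint:
  (1) -3(1) + (-1) = -4 ✓
  (2) 1 > -9 ✓
  (3) 1 > -1 ✓
  (4) y² = (1)² = 1, and 1 < 4 ✓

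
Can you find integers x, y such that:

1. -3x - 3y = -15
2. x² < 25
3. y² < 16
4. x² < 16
Yes

Take x = 2, y = 3. Substituting into each constraint:
  (1) -3(2) - 3(3) = -15 ✓
  (2) x² = (2)² = 4, and 4 < 25 ✓
  (3) y² = (3)² = 9, and 9 < 16 ✓
  (4) x² = (2)² = 4, and 4 < 16 ✓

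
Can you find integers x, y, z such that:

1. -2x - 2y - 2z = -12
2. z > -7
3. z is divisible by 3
Yes

Take x = 0, y = 6, z = 0. Substituting into each constraint:
  (1) -2(0) - 2(6) - 2(0) = -12 ✓
  (2) 0 > -7 ✓
  (3) 0 = 3 × 0, remainder 0 ✓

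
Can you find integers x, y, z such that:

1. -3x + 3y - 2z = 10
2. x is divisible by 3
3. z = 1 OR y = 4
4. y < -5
Yes

Take x = -12, y = -8, z = 1. Substituting into each constraint:
  (1) -3(-12) + 3(-8) - 2(1) = 10 ✓
  (2) -12 = 3 × -4, remainder 0 ✓
  (3) z = 1, target 1 ✓ (first branch holds)
  (4) -8 < -5 ✓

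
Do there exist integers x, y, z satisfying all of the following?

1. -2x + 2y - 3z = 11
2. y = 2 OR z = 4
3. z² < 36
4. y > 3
No

A contradictory subset is {-2x + 2y - 3z = 11, y = 2 OR z = 4, y > 3}. No integer assignment can satisfy these jointly:

  - -2x + 2y - 3z = 11: is a linear equation tying the variables together
  - y = 2 OR z = 4: forces a choice: either y = 2 or z = 4
  - y > 3: bounds one variable relative to a constant

Split on the disjunction (y = 2 OR z = 4):
  • If y = 2: this contradicts the bound y ≥ 4.
  • If z = 4: with z = 4, every remaining term of the linear equation is divisible by 2, so the left side is ≡ 0 (mod 2); but the right side 23 ≡ 1 (mod 2). No integers can satisfy it.
Both branches are infeasible, so the system has no integer solution.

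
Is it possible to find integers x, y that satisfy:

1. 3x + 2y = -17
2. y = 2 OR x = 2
Yes

Take x = -7, y = 2. Substituting into each constraint:
  (1) 3(-7) + 2(2) = -17 ✓
  (2) y = 2, target 2 ✓ (first branch holds)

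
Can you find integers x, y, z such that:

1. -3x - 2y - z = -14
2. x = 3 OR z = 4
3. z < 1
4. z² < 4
Yes

Take x = 3, y = 3, z = -1. Substituting into each constraint:
  (1) -3(3) - 2(3) + 1 = -14 ✓
  (2) x = 3, target 3 ✓ (first branch holds)
  (3) -1 < 1 ✓
  (4) z² = (-1)² = 1, and 1 < 4 ✓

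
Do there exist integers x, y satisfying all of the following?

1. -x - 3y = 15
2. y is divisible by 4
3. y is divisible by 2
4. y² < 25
Yes

Take x = -15, y = 0. Substituting into each constraint:
  (1) 15 - 3(0) = 15 ✓
  (2) 0 = 4 × 0, remainder 0 ✓
  (3) 0 = 2 × 0, remainder 0 ✓
  (4) y² = (0)² = 0, and 0 < 25 ✓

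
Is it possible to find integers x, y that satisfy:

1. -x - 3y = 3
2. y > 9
Yes

Take x = -33, y = 10. Substituting into each constraint:
  (1) 33 - 3(10) = 3 ✓
  (2) 10 > 9 ✓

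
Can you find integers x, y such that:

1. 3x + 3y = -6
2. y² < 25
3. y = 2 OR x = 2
Yes

Take x = -4, y = 2. Substituting into each constraint:
  (1) 3(-4) + 3(2) = -6 ✓
  (2) y² = (2)² = 4, and 4 < 25 ✓
  (3) y = 2, target 2 ✓ (first branch holds)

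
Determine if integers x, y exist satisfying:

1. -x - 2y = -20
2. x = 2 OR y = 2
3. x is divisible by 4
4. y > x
No

The full constraint system is jointly infeasible over the integers. Each constraint and what it forces:

  - -x - 2y = -20: is a linear equation tying the variables together
  - x = 2 OR y = 2: forces a choice: either x = 2 or y = 2
  - x is divisible by 4: restricts x to multiples of 4
  - y > x: bounds one variable relative to another variable

Split on the disjunction (x = 2 OR y = 2):
  • If x = 2: this contradicts the divisibility constraint — 2 is not a multiple of 4.
  • If y = 2: the equation forces x = 16, giving (y, x) = (2, 16), which violates y > x.
Both branches are infeasible, so the system has no integer solution.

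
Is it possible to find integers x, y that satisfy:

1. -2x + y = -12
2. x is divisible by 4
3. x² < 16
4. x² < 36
Yes

Take x = 0, y = -12. Substituting into each constraint:
  (1) -2(0) + (-12) = -12 ✓
  (2) 0 = 4 × 0, remainder 0 ✓
  (3) x² = (0)² = 0, and 0 < 16 ✓
  (4) x² = (0)² = 0, and 0 < 36 ✓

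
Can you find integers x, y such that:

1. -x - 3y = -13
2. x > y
Yes

Take x = 4, y = 3. Substituting into each constraint:
  (1) (-4) - 3(3) = -13 ✓
  (2) 4 > 3 ✓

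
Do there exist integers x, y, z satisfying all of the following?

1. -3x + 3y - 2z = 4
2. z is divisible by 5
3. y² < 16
Yes

Take x = 1, y = -1, z = -5. Substituting into each constraint:
  (1) -3(1) + 3(-1) - 2(-5) = 4 ✓
  (2) -5 = 5 × -1, remainder 0 ✓
  (3) y² = (-1)² = 1, and 1 < 16 ✓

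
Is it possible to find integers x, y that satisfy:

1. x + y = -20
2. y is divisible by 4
Yes

Take x = -20, y = 0. Substituting into each constraint:
  (1) (-20) + 0 = -20 ✓
  (2) 0 = 4 × 0, remainder 0 ✓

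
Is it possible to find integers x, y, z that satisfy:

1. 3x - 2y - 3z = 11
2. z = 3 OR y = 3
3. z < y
Yes

Take x = 10, y = 5, z = 3. Substituting into each constraint:
  (1) 3(10) - 2(5) - 3(3) = 11 ✓
  (2) z = 3, target 3 ✓ (first branch holds)
  (3) 3 < 5 ✓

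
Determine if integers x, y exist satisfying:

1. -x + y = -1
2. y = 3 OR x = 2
Yes

Take x = 4, y = 3. Substituting into each constraint:
  (1) (-4) + 3 = -1 ✓
  (2) y = 3, target 3 ✓ (first branch holds)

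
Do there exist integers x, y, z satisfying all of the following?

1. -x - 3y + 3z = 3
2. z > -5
Yes

Take x = -3, y = 0, z = 0. Substituting into each constraint:
  (1) 3 - 3(0) + 3(0) = 3 ✓
  (2) 0 > -5 ✓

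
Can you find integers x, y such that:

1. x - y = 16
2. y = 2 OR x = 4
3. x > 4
Yes

Take x = 18, y = 2. Substituting into each constraint:
  (1) 18 + (-2) = 16 ✓
  (2) y = 2, target 2 ✓ (first branch holds)
  (3) 18 > 4 ✓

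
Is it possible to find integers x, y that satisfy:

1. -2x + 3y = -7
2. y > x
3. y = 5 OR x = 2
No

The full constraint system is jointly infeasible over the integers. Each constraint and what it forces:

  - -2x + 3y = -7: is a linear equation tying the variables together
  - y > x: bounds one variable relative to another variable
  - y = 5 OR x = 2: forces a choice: either y = 5 or x = 2

Split on the disjunction (y = 5 OR x = 2):
  • If y = 5: the equation forces x = 11, giving (y, x) = (5, 11), which violates y > x.
  • If x = 2: the equation forces y = -1, giving (x, y) = (2, -1), which violates y > x.
Both branches are infeasible, so the system has no integer solution.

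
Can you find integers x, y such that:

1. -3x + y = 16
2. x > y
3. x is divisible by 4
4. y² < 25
No

A contradictory subset is {-3x + y = 16, x > y, y² < 25}. No integer assignment can satisfy these jointly:

  - -3x + y = 16: is a linear equation tying the variables together
  - x > y: bounds one variable relative to another variable
  - y² < 25: restricts y to |y| ≤ 4

Propagating the comparison: x > y and y ≥ -4 give x ≥ -3. Range argument: with x ∈ [-3, ∞], y ∈ [-4, 4], the left side of the equation is at most 13, but the right side is 16 > 13. No integer solution exists.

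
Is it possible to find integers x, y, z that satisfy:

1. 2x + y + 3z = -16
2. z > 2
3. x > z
Yes

Take x = 4, y = -33, z = 3. Substituting into each constraint:
  (1) 2(4) + (-33) + 3(3) = -16 ✓
  (2) 3 > 2 ✓
  (3) 4 > 3 ✓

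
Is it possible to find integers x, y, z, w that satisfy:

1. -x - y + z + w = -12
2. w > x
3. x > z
Yes

Take x = 1, y = 13, z = 0, w = 2. Substituting into each constraint:
  (1) (-1) + (-13) + 0 + 2 = -12 ✓
  (2) 2 > 1 ✓
  (3) 1 > 0 ✓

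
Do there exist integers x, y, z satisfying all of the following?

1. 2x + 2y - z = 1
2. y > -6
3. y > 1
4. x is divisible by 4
Yes

Take x = 0, y = 2, z = 3. Substituting into each constraint:
  (1) 2(0) + 2(2) + (-3) = 1 ✓
  (2) 2 > -6 ✓
  (3) 2 > 1 ✓
  (4) 0 = 4 × 0, remainder 0 ✓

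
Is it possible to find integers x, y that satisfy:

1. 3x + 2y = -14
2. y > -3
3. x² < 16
No

The full constraint system is jointly infeasible over the integers. Each constraint and what it forces:

  - 3x + 2y = -14: is a linear equation tying the variables together
  - y > -3: bounds one variable relative to a constant
  - x² < 16: restricts x to |x| ≤ 3

Range argument: with x ∈ [-3, 3], y ∈ [-2, ∞], the left side of the equation is at least -13, but the right side is -14 < -13. No integer solution exists.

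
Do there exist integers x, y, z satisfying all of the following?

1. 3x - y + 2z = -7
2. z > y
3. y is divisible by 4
Yes

Take x = -3, y = 0, z = 1. Substituting into each constraint:
  (1) 3(-3) + 0 + 2(1) = -7 ✓
  (2) 1 > 0 ✓
  (3) 0 = 4 × 0, remainder 0 ✓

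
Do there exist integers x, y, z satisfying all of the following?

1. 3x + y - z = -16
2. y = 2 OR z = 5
Yes

Take x = 0, y = -11, z = 5. Substituting into each constraint:
  (1) 3(0) + (-11) + (-5) = -16 ✓
  (2) z = 5, target 5 ✓ (second branch holds)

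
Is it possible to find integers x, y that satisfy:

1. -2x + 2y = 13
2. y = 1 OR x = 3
No

Even the single constraint (-2x + 2y = 13) is infeasible over the integers.

  - -2x + 2y = 13: every term on the left is divisible by 2, so the LHS ≡ 0 (mod 2), but the RHS 13 is not — no integer solution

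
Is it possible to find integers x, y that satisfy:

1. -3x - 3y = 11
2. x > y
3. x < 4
No

Even the single constraint (-3x - 3y = 11) is infeasible over the integers.

  - -3x - 3y = 11: every term on the left is divisible by 3, so the LHS ≡ 0 (mod 3), but the RHS 11 is not — no integer solution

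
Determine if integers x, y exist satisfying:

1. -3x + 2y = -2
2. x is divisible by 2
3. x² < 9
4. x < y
No

A contradictory subset is {-3x + 2y = -2, x² < 9, x < y}. No integer assignment can satisfy these jointly:

  - -3x + 2y = -2: is a linear equation tying the variables together
  - x² < 9: restricts x to |x| ≤ 2
  - x < y: bounds one variable relative to another variable

The bounds confine x to {-2, -1, 0, 1, 2}. For each value, substitute into the equation:
  • x = -2: the equation forces y = -4, but y > x fails since -4 ≤ -2.
  • x = -1: the equation gives 2y = -5, so y would not be an integer.
  • x = 0: the equation forces y = -1, but y > x fails since -1 ≤ 0.
  • x = 1: the equation gives 2y = 1, so y would not be an integer.
  • x = 2: the equation forces y = 2, but y > x fails since 2 ≤ 2.
Every case fails, so no integer solution exists.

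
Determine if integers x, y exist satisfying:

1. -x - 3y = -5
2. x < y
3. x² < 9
Yes

Take x = -1, y = 2. Substituting into each constraint:
  (1) 1 - 3(2) = -5 ✓
  (2) -1 < 2 ✓
  (3) x² = (-1)² = 1, and 1 < 9 ✓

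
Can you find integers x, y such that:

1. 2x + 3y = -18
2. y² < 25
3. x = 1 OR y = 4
Yes

Take x = -15, y = 4. Substituting into each constraint:
  (1) 2(-15) + 3(4) = -18 ✓
  (2) y² = (4)² = 16, and 16 < 25 ✓
  (3) y = 4, target 4 ✓ (second branch holds)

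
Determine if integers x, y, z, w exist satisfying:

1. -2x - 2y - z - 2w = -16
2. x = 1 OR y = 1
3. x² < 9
Yes

Take x = 0, y = 1, z = 0, w = 7. Substituting into each constraint:
  (1) -2(0) - 2(1) + 0 - 2(7) = -16 ✓
  (2) y = 1, target 1 ✓ (second branch holds)
  (3) x² = (0)² = 0, and 0 < 9 ✓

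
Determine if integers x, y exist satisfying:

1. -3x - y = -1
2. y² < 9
Yes

Take x = 0, y = 1. Substituting into each constraint:
  (1) -3(0) + (-1) = -1 ✓
  (2) y² = (1)² = 1, and 1 < 9 ✓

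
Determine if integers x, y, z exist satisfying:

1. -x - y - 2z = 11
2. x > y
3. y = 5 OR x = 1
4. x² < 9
Yes

Take x = 1, y = 0, z = -6. Substituting into each constraint:
  (1) (-1) + 0 - 2(-6) = 11 ✓
  (2) 1 > 0 ✓
  (3) x = 1, target 1 ✓ (second branch holds)
  (4) x² = (1)² = 1, and 1 < 9 ✓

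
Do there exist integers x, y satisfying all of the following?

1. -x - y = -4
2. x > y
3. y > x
No

A contradictory subset is {x > y, y > x}. No integer assignment can satisfy these jointly:

  - x > y: bounds one variable relative to another variable
  - y > x: bounds one variable relative to another variable

Direct contradiction: x > y and y > x cannot both hold.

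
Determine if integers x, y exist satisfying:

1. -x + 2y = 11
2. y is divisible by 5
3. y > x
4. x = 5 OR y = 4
No

A contradictory subset is {-x + 2y = 11, y is divisible by 5, x = 5 OR y = 4}. No integer assignment can satisfy these jointly:

  - -x + 2y = 11: is a linear equation tying the variables together
  - y is divisible by 5: restricts y to multiples of 5
  - x = 5 OR y = 4: forces a choice: either x = 5 or y = 4

Split on the disjunction (x = 5 OR y = 4):
  • If x = 5: with x = 5, writing y = 5y', every remaining term of the linear equation is divisible by 10, so the left side is ≡ 0 (mod 10); but the right side 16 ≡ 6 (mod 10). No integers can satisfy it.
  • If y = 4: this contradicts the divisibility constraint — 4 is not a multiple of 5.
Both branches are infeasible, so the system has no integer solution.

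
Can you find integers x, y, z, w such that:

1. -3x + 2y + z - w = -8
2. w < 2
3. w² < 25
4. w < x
Yes

Take x = 1, y = 0, z = -5, w = 0. Substituting into each constraint:
  (1) -3(1) + 2(0) + (-5) + 0 = -8 ✓
  (2) 0 < 2 ✓
  (3) w² = (0)² = 0, and 0 < 25 ✓
  (4) 0 < 1 ✓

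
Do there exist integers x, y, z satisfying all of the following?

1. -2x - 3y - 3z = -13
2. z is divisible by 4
Yes

Take x = 2, y = 3, z = 0. Substituting into each constraint:
  (1) -2(2) - 3(3) - 3(0) = -13 ✓
  (2) 0 = 4 × 0, remainder 0 ✓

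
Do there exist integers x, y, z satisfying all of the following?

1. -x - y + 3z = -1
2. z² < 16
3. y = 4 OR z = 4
Yes

Take x = 6, y = 4, z = 3. Substituting into each constraint:
  (1) (-6) + (-4) + 3(3) = -1 ✓
  (2) z² = (3)² = 9, and 9 < 16 ✓
  (3) y = 4, target 4 ✓ (first branch holds)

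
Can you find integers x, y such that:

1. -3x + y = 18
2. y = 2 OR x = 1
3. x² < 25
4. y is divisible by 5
No

A contradictory subset is {-3x + y = 18, y = 2 OR x = 1, y is divisible by 5}. No integer assignment can satisfy these jointly:

  - -3x + y = 18: is a linear equation tying the variables together
  - y = 2 OR x = 1: forces a choice: either y = 2 or x = 1
  - y is divisible by 5: restricts y to multiples of 5

Split on the disjunction (y = 2 OR x = 1):
  • If y = 2: this contradicts the divisibility constraint — 2 is not a multiple of 5.
  • If x = 1: with x = 1, writing y = 5y', every remaining term of the linear equation is divisible by 5, so the left side is ≡ 0 (mod 5); but the right side 21 ≡ 1 (mod 5). No integers can satisfy it.
Both branches are infeasible, so the system has no integer solution.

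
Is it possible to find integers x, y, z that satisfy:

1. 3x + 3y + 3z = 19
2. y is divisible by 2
No

Even the single constraint (3x + 3y + 3z = 19) is infeasible over the integers.

  - 3x + 3y + 3z = 19: every term on the left is divisible by 3, so the LHS ≡ 0 (mod 3), but the RHS 19 is not — no integer solution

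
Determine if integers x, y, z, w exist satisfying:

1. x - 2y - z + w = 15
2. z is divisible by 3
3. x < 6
Yes

Take x = 1, y = -7, z = 0, w = 0. Substituting into each constraint:
  (1) 1 - 2(-7) + 0 + 0 = 15 ✓
  (2) 0 = 3 × 0, remainder 0 ✓
  (3) 1 < 6 ✓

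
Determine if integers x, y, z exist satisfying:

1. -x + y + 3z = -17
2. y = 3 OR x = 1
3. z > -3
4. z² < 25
Yes

Take x = 1, y = -16, z = 0. Substituting into each constraint:
  (1) (-1) + (-16) + 3(0) = -17 ✓
  (2) x = 1, target 1 ✓ (second branch holds)
  (3) 0 > -3 ✓
  (4) z² = (0)² = 0, and 0 < 25 ✓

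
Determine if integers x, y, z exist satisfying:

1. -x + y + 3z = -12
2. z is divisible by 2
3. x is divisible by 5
Yes

Take x = 0, y = -12, z = 0. Substituting into each constraint:
  (1) 0 + (-12) + 3(0) = -12 ✓
  (2) 0 = 2 × 0, remainder 0 ✓
  (3) 0 = 5 × 0, remainder 0 ✓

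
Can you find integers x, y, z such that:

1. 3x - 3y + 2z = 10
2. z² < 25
Yes

Take x = 0, y = -2, z = 2. Substituting into each constraint:
  (1) 3(0) - 3(-2) + 2(2) = 10 ✓
  (2) z² = (2)² = 4, and 4 < 25 ✓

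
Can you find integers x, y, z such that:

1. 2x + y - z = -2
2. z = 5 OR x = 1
Yes

Take x = 1, y = -4, z = 0. Substituting into each constraint:
  (1) 2(1) + (-4) + 0 = -2 ✓
  (2) x = 1, target 1 ✓ (second branch holds)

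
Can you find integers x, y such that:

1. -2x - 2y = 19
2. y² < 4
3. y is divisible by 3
No

Even the single constraint (-2x - 2y = 19) is infeasible over the integers.

  - -2x - 2y = 19: every term on the left is divisible by 2, so the LHS ≡ 0 (mod 2), but the RHS 19 is not — no integer solution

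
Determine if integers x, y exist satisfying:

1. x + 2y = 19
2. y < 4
Yes

Take x = 19, y = 0. Substituting into each constraint:
  (1) 19 + 2(0) = 19 ✓
  (2) 0 < 4 ✓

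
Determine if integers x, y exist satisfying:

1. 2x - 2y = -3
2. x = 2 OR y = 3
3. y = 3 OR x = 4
No

Even the single constraint (2x - 2y = -3) is infeasible over the integers.

  - 2x - 2y = -3: every term on the left is divisible by 2, so the LHS ≡ 0 (mod 2), but the RHS -3 is not — no integer solution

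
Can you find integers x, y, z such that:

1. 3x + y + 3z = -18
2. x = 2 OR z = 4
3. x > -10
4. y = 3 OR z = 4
Yes

Take x = -9, y = -3, z = 4. Substituting into each constraint:
  (1) 3(-9) + (-3) + 3(4) = -18 ✓
  (2) z = 4, target 4 ✓ (second branch holds)
  (3) -9 > -10 ✓
  (4) z = 4, target 4 ✓ (second branch holds)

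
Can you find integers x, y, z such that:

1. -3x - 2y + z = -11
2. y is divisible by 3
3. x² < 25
Yes

Take x = 4, y = 0, z = 1. Substituting into each constraint:
  (1) -3(4) - 2(0) + 1 = -11 ✓
  (2) 0 = 3 × 0, remainder 0 ✓
  (3) x² = (4)² = 16, and 16 < 25 ✓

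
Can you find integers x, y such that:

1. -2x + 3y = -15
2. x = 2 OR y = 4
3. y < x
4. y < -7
No

A contradictory subset is {-2x + 3y = -15, x = 2 OR y = 4, y < -7}. No integer assignment can satisfy these jointly:

  - -2x + 3y = -15: is a linear equation tying the variables together
  - x = 2 OR y = 4: forces a choice: either x = 2 or y = 4
  - y < -7: bounds one variable relative to a constant

Split on the disjunction (x = 2 OR y = 4):
  • If x = 2: with x = 2, every remaining term of the linear equation is divisible by 3, so the left side is ≡ 0 (mod 3); but the right side -11 ≡ 1 (mod 3). No integers can satisfy it.
  • If y = 4: this contradicts the bound y ≤ -8.
Both branches are infeasible, so the system has no integer solution.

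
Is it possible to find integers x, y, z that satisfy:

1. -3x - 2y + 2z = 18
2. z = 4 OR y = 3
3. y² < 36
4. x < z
Yes

Take x = -2, y = -2, z = 4. Substituting into each constraint:
  (1) -3(-2) - 2(-2) + 2(4) = 18 ✓
  (2) z = 4, target 4 ✓ (first branch holds)
  (3) y² = (-2)² = 4, and 4 < 36 ✓
  (4) -2 < 4 ✓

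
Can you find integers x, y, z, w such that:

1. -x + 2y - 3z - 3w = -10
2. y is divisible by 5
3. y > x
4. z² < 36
Yes

Take x = -2, y = 0, z = 0, w = 4. Substituting into each constraint:
  (1) 2 + 2(0) - 3(0) - 3(4) = -10 ✓
  (2) 0 = 5 × 0, remainder 0 ✓
  (3) 0 > -2 ✓
  (4) z² = (0)² = 0, and 0 < 36 ✓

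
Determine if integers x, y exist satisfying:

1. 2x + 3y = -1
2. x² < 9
Yes

Take x = 1, y = -1. Substituting into each constraint:
  (1) 2(1) + 3(-1) = -1 ✓
  (2) x² = (1)² = 1, and 1 < 9 ✓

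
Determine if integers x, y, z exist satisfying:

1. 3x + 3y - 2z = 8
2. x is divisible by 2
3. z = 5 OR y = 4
Yes

Take x = 0, y = 6, z = 5. Substituting into each constraint:
  (1) 3(0) + 3(6) - 2(5) = 8 ✓
  (2) 0 = 2 × 0, remainder 0 ✓
  (3) z = 5, target 5 ✓ (first branch holds)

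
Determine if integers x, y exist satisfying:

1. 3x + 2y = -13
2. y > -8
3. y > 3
Yes

Take x = -7, y = 4. Substituting into each constraint:
  (1) 3(-7) + 2(4) = -13 ✓
  (2) 4 > -8 ✓
  (3) 4 > 3 ✓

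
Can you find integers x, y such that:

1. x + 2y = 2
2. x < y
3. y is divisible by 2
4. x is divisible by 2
Yes

Take x = -2, y = 2. Substituting into each constraint:
  (1) (-2) + 2(2) = 2 ✓
  (2) -2 < 2 ✓
  (3) 2 = 2 × 1, remainder 0 ✓
  (4) -2 = 2 × -1, remainder 0 ✓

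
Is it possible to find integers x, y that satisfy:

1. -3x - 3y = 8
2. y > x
No

Even the single constraint (-3x - 3y = 8) is infeasible over the integers.

  - -3x - 3y = 8: every term on the left is divisible by 3, so the LHS ≡ 0 (mod 3), but the RHS 8 is not — no integer solution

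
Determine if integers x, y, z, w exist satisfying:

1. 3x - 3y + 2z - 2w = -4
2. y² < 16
Yes

Take x = 0, y = 0, z = 0, w = 2. Substituting into each constraint:
  (1) 3(0) - 3(0) + 2(0) - 2(2) = -4 ✓
  (2) y² = (0)² = 0, and 0 < 16 ✓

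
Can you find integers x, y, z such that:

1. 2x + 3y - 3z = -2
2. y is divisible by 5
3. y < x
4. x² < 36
Yes

Take x = 2, y = 0, z = 2. Substituting into each constraint:
  (1) 2(2) + 3(0) - 3(2) = -2 ✓
  (2) 0 = 5 × 0, remainder 0 ✓
  (3) 0 < 2 ✓
  (4) x² = (2)² = 4, and 4 < 36 ✓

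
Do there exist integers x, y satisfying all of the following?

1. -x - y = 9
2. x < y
Yes

Take x = -5, y = -4. Substituting into each constraint:
  (1) 5 + 4 = 9 ✓
  (2) -5 < -4 ✓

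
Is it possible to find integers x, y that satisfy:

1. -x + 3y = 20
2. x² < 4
Yes

Take x = 1, y = 7. Substituting into each constraint:
  (1) (-1) + 3(7) = 20 ✓
  (2) x² = (1)² = 1, and 1 < 4 ✓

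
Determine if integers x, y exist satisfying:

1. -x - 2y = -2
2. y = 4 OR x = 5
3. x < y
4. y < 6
Yes

Take x = -6, y = 4. Substituting into each constraint:
  (1) 6 - 2(4) = -2 ✓
  (2) y = 4, target 4 ✓ (first branch holds)
  (3) -6 < 4 ✓
  (4) 4 < 6 ✓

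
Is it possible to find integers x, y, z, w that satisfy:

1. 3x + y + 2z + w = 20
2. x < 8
Yes

Take x = 0, y = 20, z = 0, w = 0. Substituting into each constraint:
  (1) 3(0) + 20 + 2(0) + 0 = 20 ✓
  (2) 0 < 8 ✓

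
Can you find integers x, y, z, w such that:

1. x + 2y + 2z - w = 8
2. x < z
Yes

Take x = 0, y = 3, z = 1, w = 0. Substituting into each constraint:
  (1) 0 + 2(3) + 2(1) + 0 = 8 ✓
  (2) 0 < 1 ✓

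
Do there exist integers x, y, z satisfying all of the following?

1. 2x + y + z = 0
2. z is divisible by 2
Yes

Take x = 0, y = 0, z = 0. Substituting into each constraint:
  (1) 2(0) + 0 + 0 = 0 ✓
  (2) 0 = 2 × 0, remainder 0 ✓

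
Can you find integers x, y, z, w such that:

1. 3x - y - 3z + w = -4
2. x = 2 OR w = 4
Yes

Take x = 2, y = 0, z = 0, w = -10. Substituting into each constraint:
  (1) 3(2) + 0 - 3(0) + (-10) = -4 ✓
  (2) x = 2, target 2 ✓ (first branch holds)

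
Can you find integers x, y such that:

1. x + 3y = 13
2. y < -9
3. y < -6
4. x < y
No

A contradictory subset is {x + 3y = 13, y < -9, x < y}. No integer assignment can satisfy these jointly:

  - x + 3y = 13: is a linear equation tying the variables together
  - y < -9: bounds one variable relative to a constant
  - x < y: bounds one variable relative to another variable

Propagating the comparison: x < y and y ≤ -10 give x ≤ -11. Range argument: with x ∈ [−∞, -11], y ∈ [−∞, -10], the left side of the equation is at most -41, but the right side is 13 > -41. No integer solution exists.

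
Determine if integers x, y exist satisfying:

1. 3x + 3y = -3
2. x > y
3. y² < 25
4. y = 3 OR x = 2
Yes

Take x = 2, y = -3. Substituting into each constraint:
  (1) 3(2) + 3(-3) = -3 ✓
  (2) 2 > -3 ✓
  (3) y² = (-3)² = 9, and 9 < 25 ✓
  (4) x = 2, target 2 ✓ (second branch holds)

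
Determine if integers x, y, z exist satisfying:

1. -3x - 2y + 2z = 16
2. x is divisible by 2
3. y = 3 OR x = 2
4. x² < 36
Yes

Take x = 2, y = -11, z = 0. Substituting into each constraint:
  (1) -3(2) - 2(-11) + 2(0) = 16 ✓
  (2) 2 = 2 × 1, remainder 0 ✓
  (3) x = 2, target 2 ✓ (second branch holds)
  (4) x² = (2)² = 4, and 4 < 36 ✓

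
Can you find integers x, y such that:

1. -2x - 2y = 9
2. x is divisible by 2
No

Even the single constraint (-2x - 2y = 9) is infeasible over the integers.

  - -2x - 2y = 9: every term on the left is divisible by 2, so the LHS ≡ 0 (mod 2), but the RHS 9 is not — no integer solution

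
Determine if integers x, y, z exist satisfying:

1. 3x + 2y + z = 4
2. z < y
Yes

Take x = 2, y = 0, z = -2. Substituting into each constraint:
  (1) 3(2) + 2(0) + (-2) = 4 ✓
  (2) -2 < 0 ✓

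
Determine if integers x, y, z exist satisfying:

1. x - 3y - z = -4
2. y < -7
Yes

Take x = -28, y = -8, z = 0. Substituting into each constraint:
  (1) (-28) - 3(-8) + 0 = -4 ✓
  (2) -8 < -7 ✓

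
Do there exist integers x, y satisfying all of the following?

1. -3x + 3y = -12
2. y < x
Yes

Take x = 0, y = -4. Substituting into each constraint:
  (1) -3(0) + 3(-4) = -12 ✓
  (2) -4 < 0 ✓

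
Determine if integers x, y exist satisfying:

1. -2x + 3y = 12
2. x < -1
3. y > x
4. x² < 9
No

A contradictory subset is {-2x + 3y = 12, x < -1, x² < 9}. No integer assignment can satisfy these jointly:

  - -2x + 3y = 12: is a linear equation tying the variables together
  - x < -1: bounds one variable relative to a constant
  - x² < 9: restricts x to |x| ≤ 2

The bounds confine x to {-2}. For each value, substitute into the equation:
  • x = -2: the equation gives 3y = 8, so y would not be an integer.
Every case fails, so no integer solution exists.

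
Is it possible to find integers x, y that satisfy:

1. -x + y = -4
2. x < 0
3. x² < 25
Yes

Take x = -1, y = -5. Substituting into each constraint:
  (1) 1 + (-5) = -4 ✓
  (2) -1 < 0 ✓
  (3) x² = (-1)² = 1, and 1 < 25 ✓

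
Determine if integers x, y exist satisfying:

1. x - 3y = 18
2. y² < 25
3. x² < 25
No

The full constraint system is jointly infeasible over the integers. Each constraint and what it forces:

  - x - 3y = 18: is a linear equation tying the variables together
  - y² < 25: restricts y to |y| ≤ 4
  - x² < 25: restricts x to |x| ≤ 4

Range argument: with x ∈ [-4, 4], y ∈ [-4, 4], the left side of the equation is at most 16, but the right side is 18 > 16. No integer solution exists.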